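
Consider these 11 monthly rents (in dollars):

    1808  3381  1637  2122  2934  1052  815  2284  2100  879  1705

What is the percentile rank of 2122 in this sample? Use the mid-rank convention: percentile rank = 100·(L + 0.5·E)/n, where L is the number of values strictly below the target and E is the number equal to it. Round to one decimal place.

Sorted: 815, 879, 1052, 1637, 1705, 1808, 2100, 2122, 2284, 2934, 3381.
Count below 2122: L = 7; count equal: E = 1; n = 11.
Percentile rank = 100·(7 + 0.5·1)/11 = 100·7.5/11 = 68.18.

68.2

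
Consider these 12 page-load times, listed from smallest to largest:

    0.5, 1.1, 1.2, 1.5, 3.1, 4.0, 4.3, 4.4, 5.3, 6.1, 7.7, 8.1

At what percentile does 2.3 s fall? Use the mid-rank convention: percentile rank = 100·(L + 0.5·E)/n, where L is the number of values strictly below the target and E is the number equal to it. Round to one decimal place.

33.3

Count below 2.3: L = 4; count equal: E = 0; n = 12.
Percentile rank = 100·(4 + 0.5·0)/12 = 100·4/12 = 33.33.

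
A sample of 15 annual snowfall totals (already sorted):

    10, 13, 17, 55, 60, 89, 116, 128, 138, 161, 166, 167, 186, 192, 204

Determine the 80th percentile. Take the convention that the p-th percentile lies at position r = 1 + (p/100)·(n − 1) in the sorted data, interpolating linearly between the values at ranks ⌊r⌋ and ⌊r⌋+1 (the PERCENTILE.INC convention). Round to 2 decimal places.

170.80

n = 15.
r = 1 + (80/100)·(15 − 1) = 1 + 11.2 = 12.2.
Rank 12 is 167 and rank 13 is 186.
Interpolate: 167 + 0.2·(186 − 167) = 167 + 0.2·19 = 170.8.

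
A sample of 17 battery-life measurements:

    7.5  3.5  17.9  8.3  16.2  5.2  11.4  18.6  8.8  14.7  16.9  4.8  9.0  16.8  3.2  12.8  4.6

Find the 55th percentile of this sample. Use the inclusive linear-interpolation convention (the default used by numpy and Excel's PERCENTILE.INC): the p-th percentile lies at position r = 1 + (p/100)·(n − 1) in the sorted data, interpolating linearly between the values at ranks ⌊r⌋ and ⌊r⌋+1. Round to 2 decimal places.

10.92

Sorted: 3.2, 3.5, 4.6, 4.8, 5.2, 7.5, 8.3, 8.8, 9.0, 11.4, 12.8, 14.7, 16.2, 16.8, 16.9, 17.9, 18.6.
n = 17.
r = 1 + (55/100)·(17 − 1) = 1 + 8.8 = 9.8.
Rank 9 is 9.0 and rank 10 is 11.4.
Interpolate: 9.0 + 0.8·(11.4 − 9.0) = 9.0 + 0.8·2.4 = 10.92.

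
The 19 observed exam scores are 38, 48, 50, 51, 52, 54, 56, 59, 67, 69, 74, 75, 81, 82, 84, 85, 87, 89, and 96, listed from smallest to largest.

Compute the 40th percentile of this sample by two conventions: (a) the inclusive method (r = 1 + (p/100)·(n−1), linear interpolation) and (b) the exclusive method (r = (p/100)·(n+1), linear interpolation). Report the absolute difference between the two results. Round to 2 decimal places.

n = 19.
(a) r = 8.2; between ranks 8 (59) and 9 (67): 60.6.
(b) r = 8 → value at rank 8 = 59.
|60.6 − 59| = 1.6.

1.60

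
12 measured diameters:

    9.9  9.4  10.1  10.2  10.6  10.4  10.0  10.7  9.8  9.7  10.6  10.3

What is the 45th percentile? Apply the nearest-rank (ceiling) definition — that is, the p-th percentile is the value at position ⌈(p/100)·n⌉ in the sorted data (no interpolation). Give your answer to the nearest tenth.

10.1

Sorted: 9.4, 9.7, 9.8, 9.9, 10.0, 10.1, 10.2, 10.3, 10.4, 10.6, 10.6, 10.7.
n = 12.
Position = ⌈45/100 · 12⌉ = ⌈5.4⌉ = 6.
The value at rank 6 is 10.1.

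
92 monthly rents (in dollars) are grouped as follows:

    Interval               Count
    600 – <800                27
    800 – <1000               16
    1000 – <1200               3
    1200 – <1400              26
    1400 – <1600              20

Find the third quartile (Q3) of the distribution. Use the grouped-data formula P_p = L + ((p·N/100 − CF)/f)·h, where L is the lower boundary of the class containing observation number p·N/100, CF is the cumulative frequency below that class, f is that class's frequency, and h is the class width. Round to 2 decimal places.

1376.92

N = 92; target position k = 75/100 · 92 = 69.
Cumulative frequencies: 27, 43, 46, 72, 92.
Observation 69 falls in the class 1200 – <1400.
L = 1200, CF = 46, f = 26, h = 200.
P75 = 1200 + ((69 − 46)/26)·200 = 1200 + 176.923 = 1376.92.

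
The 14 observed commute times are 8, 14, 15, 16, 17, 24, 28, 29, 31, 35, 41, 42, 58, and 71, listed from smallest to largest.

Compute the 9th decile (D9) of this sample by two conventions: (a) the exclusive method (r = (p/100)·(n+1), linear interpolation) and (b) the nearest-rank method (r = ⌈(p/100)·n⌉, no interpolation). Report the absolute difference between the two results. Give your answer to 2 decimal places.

n = 14.
(a) r = 13.5; between ranks 13 (58) and 14 (71): 64.5.
(b) the nearest-rank method: rank 13 → 58.
|64.5 − 58| = 6.5.

6.50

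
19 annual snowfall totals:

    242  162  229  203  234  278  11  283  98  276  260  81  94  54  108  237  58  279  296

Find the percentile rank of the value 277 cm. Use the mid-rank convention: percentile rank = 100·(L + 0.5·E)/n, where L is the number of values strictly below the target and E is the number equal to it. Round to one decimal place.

78.9

Sorted: 11, 54, 58, 81, 94, 98, 108, 162, 203, 229, 234, 237, 242, 260, 276, 278, 279, 283, 296.
Count below 277: L = 15; count equal: E = 0; n = 19.
Percentile rank = 100·(15 + 0.5·0)/19 = 100·15/19 = 78.95.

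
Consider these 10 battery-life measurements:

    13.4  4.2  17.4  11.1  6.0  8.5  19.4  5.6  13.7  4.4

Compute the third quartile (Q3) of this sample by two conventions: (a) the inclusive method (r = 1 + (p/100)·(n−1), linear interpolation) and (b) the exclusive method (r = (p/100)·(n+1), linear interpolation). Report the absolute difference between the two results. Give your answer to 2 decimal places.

1.00

Sorted: 4.2, 4.4, 5.6, 6.0, 8.5, 11.1, 13.4, 13.7, 17.4, 19.4.
n = 10.
(a) r = 7.75; between ranks 7 (13.4) and 8 (13.7): 13.625.
(b) r = 8.25; between ranks 8 (13.7) and 9 (17.4): 14.625.
|13.625 − 14.625| = 1.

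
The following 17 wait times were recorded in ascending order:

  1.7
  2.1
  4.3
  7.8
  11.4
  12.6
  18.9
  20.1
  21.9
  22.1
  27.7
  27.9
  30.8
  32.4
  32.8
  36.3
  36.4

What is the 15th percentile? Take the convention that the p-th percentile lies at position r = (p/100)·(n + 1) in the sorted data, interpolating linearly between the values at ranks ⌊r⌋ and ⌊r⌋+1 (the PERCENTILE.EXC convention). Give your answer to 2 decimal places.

3.64

n = 17.
r = (15/100)·(17 + 1) = 2.7.
Rank 2 is 2.1 and rank 3 is 4.3.
Interpolate: 2.1 + 0.7·(4.3 − 2.1) = 2.1 + 0.7·2.2 = 3.64.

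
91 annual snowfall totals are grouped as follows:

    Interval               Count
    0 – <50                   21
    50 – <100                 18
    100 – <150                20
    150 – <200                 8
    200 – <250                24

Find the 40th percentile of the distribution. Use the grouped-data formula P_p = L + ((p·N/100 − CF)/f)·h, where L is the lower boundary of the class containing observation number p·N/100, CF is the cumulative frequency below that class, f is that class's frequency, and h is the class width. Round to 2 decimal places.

92.78

N = 91; target position k = 40/100 · 91 = 36.4.
Cumulative frequencies: 21, 39, 59, 67, 91.
Observation 36.4 falls in the class 50 – <100.
L = 50, CF = 21, f = 18, h = 50.
P40 = 50 + ((36.4 − 21)/18)·50 = 50 + 42.7778 = 92.7778.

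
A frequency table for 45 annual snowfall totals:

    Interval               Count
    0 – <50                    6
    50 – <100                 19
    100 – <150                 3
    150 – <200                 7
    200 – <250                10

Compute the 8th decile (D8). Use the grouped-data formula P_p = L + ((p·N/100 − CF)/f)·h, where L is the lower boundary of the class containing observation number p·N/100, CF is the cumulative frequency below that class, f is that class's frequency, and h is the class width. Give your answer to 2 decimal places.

N = 45; target position k = 80/100 · 45 = 36.
Cumulative frequencies: 6, 25, 28, 35, 45.
Observation 36 falls in the class 200 – <250.
L = 200, CF = 35, f = 10, h = 50.
P80 = 200 + ((36 − 35)/10)·50 = 200 + 5 = 205.

205.00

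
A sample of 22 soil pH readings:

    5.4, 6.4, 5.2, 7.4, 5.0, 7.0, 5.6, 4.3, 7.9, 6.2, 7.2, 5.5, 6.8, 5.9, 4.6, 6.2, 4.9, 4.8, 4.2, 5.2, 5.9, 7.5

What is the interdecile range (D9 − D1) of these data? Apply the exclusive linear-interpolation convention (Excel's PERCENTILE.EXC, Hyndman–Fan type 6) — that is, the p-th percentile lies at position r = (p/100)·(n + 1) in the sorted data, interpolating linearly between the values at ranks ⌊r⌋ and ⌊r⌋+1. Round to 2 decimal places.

Sorted: 4.2, 4.3, 4.6, 4.8, 4.9, 5.0, 5.2, 5.2, 5.4, 5.5, 5.6, 5.9, 5.9, 6.2, 6.2, 6.4, 6.8, 7.0, 7.2, 7.4, 7.5, 7.9.
n = 22.
P10: r = 2.3; ranks 2–3 are 4.3, 4.6; interpolating gives 4.39.
P90: r = 20.7; ranks 20–21 are 7.4, 7.5; interpolating gives 7.47.
Difference: 7.47 − 4.39 = 3.08.

3.08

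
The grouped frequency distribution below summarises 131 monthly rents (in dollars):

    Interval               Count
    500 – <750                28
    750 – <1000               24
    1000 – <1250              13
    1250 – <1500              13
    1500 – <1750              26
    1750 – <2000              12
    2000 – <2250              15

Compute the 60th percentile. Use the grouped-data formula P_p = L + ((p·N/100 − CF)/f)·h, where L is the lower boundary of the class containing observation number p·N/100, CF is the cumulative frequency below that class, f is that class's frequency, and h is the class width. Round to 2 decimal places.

N = 131; target position k = 60/100 · 131 = 78.6.
Cumulative frequencies: 28, 52, 65, 78, 104, 116, 131.
Observation 78.6 falls in the class 1500 – <1750.
L = 1500, CF = 78, f = 26, h = 250.
P60 = 1500 + ((78.6 − 78)/26)·250 = 1500 + 5.76923 = 1505.77.

1505.77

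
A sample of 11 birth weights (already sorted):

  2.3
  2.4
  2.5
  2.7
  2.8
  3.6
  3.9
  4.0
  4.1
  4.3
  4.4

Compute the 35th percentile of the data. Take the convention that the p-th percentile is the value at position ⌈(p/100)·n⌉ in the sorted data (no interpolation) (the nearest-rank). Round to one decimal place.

2.7

n = 11.
Position = ⌈35/100 · 11⌉ = ⌈3.85⌉ = 4.
The value at rank 4 is 2.7.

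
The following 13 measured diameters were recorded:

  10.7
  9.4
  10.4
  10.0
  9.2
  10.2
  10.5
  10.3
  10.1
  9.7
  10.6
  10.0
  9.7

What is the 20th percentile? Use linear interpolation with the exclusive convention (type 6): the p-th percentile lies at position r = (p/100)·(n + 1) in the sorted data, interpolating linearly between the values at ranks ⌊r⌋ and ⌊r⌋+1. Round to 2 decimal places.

9.64

Sorted: 9.2, 9.4, 9.7, 9.7, 10.0, 10.0, 10.1, 10.2, 10.3, 10.4, 10.5, 10.6, 10.7.
n = 13.
r = (20/100)·(13 + 1) = 2.8.
Rank 2 is 9.4 and rank 3 is 9.7.
Interpolate: 9.4 + 0.8·(9.7 − 9.4) = 9.4 + 0.8·0.3 = 9.64.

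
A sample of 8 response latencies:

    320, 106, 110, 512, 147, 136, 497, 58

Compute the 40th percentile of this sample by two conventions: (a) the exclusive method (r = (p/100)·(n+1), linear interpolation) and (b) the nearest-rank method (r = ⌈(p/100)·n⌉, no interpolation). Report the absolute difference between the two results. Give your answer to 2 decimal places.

10.40

Sorted: 58, 106, 110, 136, 147, 320, 497, 512.
n = 8.
(a) r = 3.6; between ranks 3 (110) and 4 (136): 125.6.
(b) the nearest-rank method: rank 4 → 136.
|125.6 − 136| = 10.4.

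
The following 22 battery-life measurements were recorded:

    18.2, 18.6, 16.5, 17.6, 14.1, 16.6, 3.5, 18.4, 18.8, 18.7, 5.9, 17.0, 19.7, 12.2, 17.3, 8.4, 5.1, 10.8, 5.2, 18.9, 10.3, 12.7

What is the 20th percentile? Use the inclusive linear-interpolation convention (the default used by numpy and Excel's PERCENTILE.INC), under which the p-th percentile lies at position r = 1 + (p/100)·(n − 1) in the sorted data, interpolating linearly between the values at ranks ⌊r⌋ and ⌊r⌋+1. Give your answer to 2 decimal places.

8.78

Sorted: 3.5, 5.1, 5.2, 5.9, 8.4, 10.3, 10.8, 12.2, 12.7, 14.1, 16.5, 16.6, 17.0, 17.3, 17.6, 18.2, 18.4, 18.6, 18.7, 18.8, 18.9, 19.7.
n = 22.
r = 1 + (20/100)·(22 − 1) = 1 + 4.2 = 5.2.
Rank 5 is 8.4 and rank 6 is 10.3.
Interpolate: 8.4 + 0.2·(10.3 − 8.4) = 8.4 + 0.2·1.9 = 8.78.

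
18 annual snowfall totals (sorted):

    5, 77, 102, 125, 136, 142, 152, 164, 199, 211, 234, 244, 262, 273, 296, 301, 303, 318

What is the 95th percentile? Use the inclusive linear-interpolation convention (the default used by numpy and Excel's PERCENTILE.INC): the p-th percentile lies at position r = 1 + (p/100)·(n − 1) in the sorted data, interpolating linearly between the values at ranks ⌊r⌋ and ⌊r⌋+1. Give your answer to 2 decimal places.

n = 18.
r = 1 + (95/100)·(18 − 1) = 1 + 16.15 = 17.15.
Rank 17 is 303 and rank 18 is 318.
Interpolate: 303 + 0.15·(318 − 303) = 303 + 0.15·15 = 305.25.

305.25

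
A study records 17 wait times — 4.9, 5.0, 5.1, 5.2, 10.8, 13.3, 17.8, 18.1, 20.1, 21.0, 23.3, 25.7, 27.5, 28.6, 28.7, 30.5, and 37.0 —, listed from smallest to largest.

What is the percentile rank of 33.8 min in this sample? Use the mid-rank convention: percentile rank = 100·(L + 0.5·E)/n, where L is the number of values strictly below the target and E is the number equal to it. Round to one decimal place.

94.1

Count below 33.8: L = 16; count equal: E = 0; n = 17.
Percentile rank = 100·(16 + 0.5·0)/17 = 100·16/17 = 94.12.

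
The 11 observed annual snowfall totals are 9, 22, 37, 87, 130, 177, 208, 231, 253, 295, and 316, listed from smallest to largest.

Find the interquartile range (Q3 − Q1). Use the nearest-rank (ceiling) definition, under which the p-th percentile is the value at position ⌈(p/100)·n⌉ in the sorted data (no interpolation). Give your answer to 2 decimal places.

n = 11.
P25: rank ⌈25/100·11⌉ = 3 → 37.
P75: rank ⌈75/100·11⌉ = 9 → 253.
Difference: 253 − 37 = 216.

216.00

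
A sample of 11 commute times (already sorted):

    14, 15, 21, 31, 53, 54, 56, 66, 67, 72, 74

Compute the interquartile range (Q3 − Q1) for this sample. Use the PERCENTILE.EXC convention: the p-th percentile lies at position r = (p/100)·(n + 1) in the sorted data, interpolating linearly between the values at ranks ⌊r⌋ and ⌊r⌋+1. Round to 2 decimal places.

n = 11.
P25: r = 3 (integer) → 21.
P75: r = 9 (integer) → 67.
Difference: 67 − 21 = 46.

46.00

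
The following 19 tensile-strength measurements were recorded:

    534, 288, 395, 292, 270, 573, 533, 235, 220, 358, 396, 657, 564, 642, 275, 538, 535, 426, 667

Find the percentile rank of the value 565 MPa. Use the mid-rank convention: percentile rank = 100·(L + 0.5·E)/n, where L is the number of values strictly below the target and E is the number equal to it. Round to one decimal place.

78.9

Sorted: 220, 235, 270, 275, 288, 292, 358, 395, 396, 426, 533, 534, 535, 538, 564, 573, 642, 657, 667.
Count below 565: L = 15; count equal: E = 0; n = 19.
Percentile rank = 100·(15 + 0.5·0)/19 = 100·15/19 = 78.95.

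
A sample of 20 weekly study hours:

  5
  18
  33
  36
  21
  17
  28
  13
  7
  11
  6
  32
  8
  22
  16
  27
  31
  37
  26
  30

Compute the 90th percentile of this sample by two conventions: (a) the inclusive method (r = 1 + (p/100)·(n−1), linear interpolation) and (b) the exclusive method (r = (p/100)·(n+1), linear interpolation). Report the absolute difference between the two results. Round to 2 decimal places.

2.40

Sorted: 5, 6, 7, 8, 11, 13, 16, 17, 18, 21, 22, 26, 27, 28, 30, 31, 32, 33, 36, 37.
n = 20.
(a) r = 18.1; between ranks 18 (33) and 19 (36): 33.3.
(b) r = 18.9; between ranks 18 (33) and 19 (36): 35.7.
|33.3 − 35.7| = 2.4.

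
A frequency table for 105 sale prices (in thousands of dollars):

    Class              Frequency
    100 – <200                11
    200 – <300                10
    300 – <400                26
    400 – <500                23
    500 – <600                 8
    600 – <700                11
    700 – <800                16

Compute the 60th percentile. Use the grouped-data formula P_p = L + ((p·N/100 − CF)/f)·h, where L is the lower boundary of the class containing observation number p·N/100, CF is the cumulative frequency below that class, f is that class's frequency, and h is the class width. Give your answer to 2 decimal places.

N = 105; target position k = 60/100 · 105 = 63.
Cumulative frequencies: 11, 21, 47, 70, 78, 89, 105.
Observation 63 falls in the class 400 – <500.
L = 400, CF = 47, f = 23, h = 100.
P60 = 400 + ((63 − 47)/23)·100 = 400 + 69.5652 = 469.565.

469.57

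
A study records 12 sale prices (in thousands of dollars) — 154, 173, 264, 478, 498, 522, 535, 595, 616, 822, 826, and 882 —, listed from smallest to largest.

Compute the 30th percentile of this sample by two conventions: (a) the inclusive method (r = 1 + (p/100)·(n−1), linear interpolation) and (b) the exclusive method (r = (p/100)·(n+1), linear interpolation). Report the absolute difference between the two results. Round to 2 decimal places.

n = 12.
(a) r = 4.3; between ranks 4 (478) and 5 (498): 484.
(b) r = 3.9; between ranks 3 (264) and 4 (478): 456.6.
|484 − 456.6| = 27.4.

27.40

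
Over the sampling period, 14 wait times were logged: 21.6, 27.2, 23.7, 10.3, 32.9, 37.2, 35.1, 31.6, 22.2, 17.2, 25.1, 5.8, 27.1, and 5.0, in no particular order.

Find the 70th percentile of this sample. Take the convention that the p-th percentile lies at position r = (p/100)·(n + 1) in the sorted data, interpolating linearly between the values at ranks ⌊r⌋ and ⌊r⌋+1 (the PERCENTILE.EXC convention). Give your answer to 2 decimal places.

29.40

Sorted: 5.0, 5.8, 10.3, 17.2, 21.6, 22.2, 23.7, 25.1, 27.1, 27.2, 31.6, 32.9, 35.1, 37.2.
n = 14.
r = (70/100)·(14 + 1) = 10.5.
Rank 10 is 27.2 and rank 11 is 31.6.
Interpolate: 27.2 + 0.5·(31.6 − 27.2) = 27.2 + 0.5·4.4 = 29.4.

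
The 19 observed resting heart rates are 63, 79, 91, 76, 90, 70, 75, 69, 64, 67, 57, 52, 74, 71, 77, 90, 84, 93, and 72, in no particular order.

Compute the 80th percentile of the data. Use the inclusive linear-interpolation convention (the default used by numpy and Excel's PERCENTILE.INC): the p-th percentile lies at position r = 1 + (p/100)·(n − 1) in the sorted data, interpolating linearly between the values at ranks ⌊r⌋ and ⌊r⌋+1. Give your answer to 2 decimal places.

Sorted: 52, 57, 63, 64, 67, 69, 70, 71, 72, 74, 75, 76, 77, 79, 84, 90, 90, 91, 93.
n = 19.
r = 1 + (80/100)·(19 − 1) = 1 + 14.4 = 15.4.
Rank 15 is 84 and rank 16 is 90.
Interpolate: 84 + 0.4·(90 − 84) = 84 + 0.4·6 = 86.4.

86.40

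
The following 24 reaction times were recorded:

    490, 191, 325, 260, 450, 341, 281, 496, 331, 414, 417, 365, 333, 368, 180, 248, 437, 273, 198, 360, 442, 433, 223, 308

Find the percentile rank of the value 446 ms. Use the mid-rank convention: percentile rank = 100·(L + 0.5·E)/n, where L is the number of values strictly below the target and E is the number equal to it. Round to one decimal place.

87.5

Sorted: 180, 191, 198, 223, 248, 260, 273, 281, 308, 325, 331, 333, 341, 360, 365, 368, 414, 417, 433, 437, 442, 450, 490, 496.
Count below 446: L = 21; count equal: E = 0; n = 24.
Percentile rank = 100·(21 + 0.5·0)/24 = 100·21/24 = 87.5.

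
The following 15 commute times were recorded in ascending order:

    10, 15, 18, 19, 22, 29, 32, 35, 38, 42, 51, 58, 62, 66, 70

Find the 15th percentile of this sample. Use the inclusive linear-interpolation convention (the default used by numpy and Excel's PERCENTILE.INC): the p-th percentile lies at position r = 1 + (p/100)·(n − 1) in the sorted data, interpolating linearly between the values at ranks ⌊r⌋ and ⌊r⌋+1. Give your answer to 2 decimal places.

18.10

n = 15.
r = 1 + (15/100)·(15 − 1) = 1 + 2.1 = 3.1.
Rank 3 is 18 and rank 4 is 19.
Interpolate: 18 + 0.1·(19 − 18) = 18 + 0.1·1 = 18.1.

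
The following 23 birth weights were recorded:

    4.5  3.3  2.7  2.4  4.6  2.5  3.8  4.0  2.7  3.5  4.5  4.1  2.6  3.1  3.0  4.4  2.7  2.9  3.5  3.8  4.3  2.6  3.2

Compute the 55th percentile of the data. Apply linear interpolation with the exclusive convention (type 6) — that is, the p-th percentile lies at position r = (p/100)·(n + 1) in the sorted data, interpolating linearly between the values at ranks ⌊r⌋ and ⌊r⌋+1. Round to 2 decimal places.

Sorted: 2.4, 2.5, 2.6, 2.6, 2.7, 2.7, 2.7, 2.9, 3.0, 3.1, 3.2, 3.3, 3.5, 3.5, 3.8, 3.8, 4.0, 4.1, 4.3, 4.4, 4.5, 4.5, 4.6.
n = 23.
r = (55/100)·(23 + 1) = 13.2.
Rank 13 is 3.5 and rank 14 is 3.5.
Interpolate: 3.5 + 0.2·(3.5 − 3.5) = 3.5 + 0.2·0 = 3.5.

3.50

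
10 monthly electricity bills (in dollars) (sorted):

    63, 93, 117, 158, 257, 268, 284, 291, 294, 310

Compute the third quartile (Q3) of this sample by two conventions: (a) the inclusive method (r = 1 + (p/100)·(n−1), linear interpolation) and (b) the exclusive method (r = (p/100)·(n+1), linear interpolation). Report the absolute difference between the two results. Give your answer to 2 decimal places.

2.50

n = 10.
(a) r = 7.75; between ranks 7 (284) and 8 (291): 289.25.
(b) r = 8.25; between ranks 8 (291) and 9 (294): 291.75.
|289.25 − 291.75| = 2.5.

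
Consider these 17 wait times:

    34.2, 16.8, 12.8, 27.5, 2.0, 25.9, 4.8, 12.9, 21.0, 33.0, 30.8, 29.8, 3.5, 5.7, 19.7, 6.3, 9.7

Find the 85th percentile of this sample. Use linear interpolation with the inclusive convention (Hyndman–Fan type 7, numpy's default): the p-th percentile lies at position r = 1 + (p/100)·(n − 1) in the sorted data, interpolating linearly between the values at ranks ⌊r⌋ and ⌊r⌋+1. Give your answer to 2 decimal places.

30.40

Sorted: 2.0, 3.5, 4.8, 5.7, 6.3, 9.7, 12.8, 12.9, 16.8, 19.7, 21.0, 25.9, 27.5, 29.8, 30.8, 33.0, 34.2.
n = 17.
r = 1 + (85/100)·(17 − 1) = 1 + 13.6 = 14.6.
Rank 14 is 29.8 and rank 15 is 30.8.
Interpolate: 29.8 + 0.6·(30.8 − 29.8) = 29.8 + 0.6·1 = 30.4.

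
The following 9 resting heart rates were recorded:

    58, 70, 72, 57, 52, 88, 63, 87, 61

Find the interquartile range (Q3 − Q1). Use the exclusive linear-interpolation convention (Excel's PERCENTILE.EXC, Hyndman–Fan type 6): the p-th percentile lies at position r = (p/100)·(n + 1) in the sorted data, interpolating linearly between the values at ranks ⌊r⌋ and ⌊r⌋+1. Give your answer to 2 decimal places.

Sorted: 52, 57, 58, 61, 63, 70, 72, 87, 88.
n = 9.
P25: r = 2.5; ranks 2–3 are 57, 58; interpolating gives 57.5.
P75: r = 7.5; ranks 7–8 are 72, 87; interpolating gives 79.5.
Difference: 79.5 − 57.5 = 22.

22.00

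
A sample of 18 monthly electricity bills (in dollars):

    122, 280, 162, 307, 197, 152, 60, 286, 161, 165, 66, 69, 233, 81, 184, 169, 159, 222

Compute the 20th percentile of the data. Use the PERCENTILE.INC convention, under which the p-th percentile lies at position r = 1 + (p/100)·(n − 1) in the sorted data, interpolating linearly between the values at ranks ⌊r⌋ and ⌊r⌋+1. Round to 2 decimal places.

97.40

Sorted: 60, 66, 69, 81, 122, 152, 159, 161, 162, 165, 169, 184, 197, 222, 233, 280, 286, 307.
n = 18.
r = 1 + (20/100)·(18 − 1) = 1 + 3.4 = 4.4.
Rank 4 is 81 and rank 5 is 122.
Interpolate: 81 + 0.4·(122 − 81) = 81 + 0.4·41 = 97.4.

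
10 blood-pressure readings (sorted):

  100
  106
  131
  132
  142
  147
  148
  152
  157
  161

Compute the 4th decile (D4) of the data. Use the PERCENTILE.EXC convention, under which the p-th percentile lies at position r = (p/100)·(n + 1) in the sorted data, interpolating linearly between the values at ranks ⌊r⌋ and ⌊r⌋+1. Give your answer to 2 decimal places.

136.00

n = 10.
r = (40/100)·(10 + 1) = 4.4.
Rank 4 is 132 and rank 5 is 142.
Interpolate: 132 + 0.4·(142 − 132) = 132 + 0.4·10 = 136.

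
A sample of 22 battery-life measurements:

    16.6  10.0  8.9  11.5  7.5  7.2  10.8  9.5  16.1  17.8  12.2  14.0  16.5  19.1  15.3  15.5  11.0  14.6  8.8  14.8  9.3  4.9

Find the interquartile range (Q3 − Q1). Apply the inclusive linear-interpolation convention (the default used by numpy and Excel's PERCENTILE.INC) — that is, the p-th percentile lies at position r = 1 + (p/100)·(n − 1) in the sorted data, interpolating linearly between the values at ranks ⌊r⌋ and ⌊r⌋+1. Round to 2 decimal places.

Sorted: 4.9, 7.2, 7.5, 8.8, 8.9, 9.3, 9.5, 10.0, 10.8, 11.0, 11.5, 12.2, 14.0, 14.6, 14.8, 15.3, 15.5, 16.1, 16.5, 16.6, 17.8, 19.1.
n = 22.
P25: r = 6.25; ranks 6–7 are 9.3, 9.5; interpolating gives 9.35.
P75: r = 16.75; ranks 16–17 are 15.3, 15.5; interpolating gives 15.45.
Difference: 15.45 − 9.35 = 6.1.

6.10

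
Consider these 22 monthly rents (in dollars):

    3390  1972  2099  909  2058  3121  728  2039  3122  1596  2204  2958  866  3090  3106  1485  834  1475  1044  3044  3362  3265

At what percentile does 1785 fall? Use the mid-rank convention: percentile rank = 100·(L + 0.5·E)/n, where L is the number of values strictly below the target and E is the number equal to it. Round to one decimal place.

Sorted: 728, 834, 866, 909, 1044, 1475, 1485, 1596, 1972, 2039, 2058, 2099, 2204, 2958, 3044, 3090, 3106, 3121, 3122, 3265, 3362, 3390.
Count below 1785: L = 8; count equal: E = 0; n = 22.
Percentile rank = 100·(8 + 0.5·0)/22 = 100·8/22 = 36.36.

36.4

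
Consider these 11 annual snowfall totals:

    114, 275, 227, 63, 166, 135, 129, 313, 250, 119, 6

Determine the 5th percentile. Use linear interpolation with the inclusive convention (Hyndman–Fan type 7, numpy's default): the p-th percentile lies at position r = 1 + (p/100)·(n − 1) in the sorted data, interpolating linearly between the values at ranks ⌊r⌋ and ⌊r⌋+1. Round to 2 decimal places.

Sorted: 6, 63, 114, 119, 129, 135, 166, 227, 250, 275, 313.
n = 11.
r = 1 + (5/100)·(11 − 1) = 1 + 0.5 = 1.5.
Rank 1 is 6 and rank 2 is 63.
Interpolate: 6 + 0.5·(63 − 6) = 6 + 0.5·57 = 34.5.

34.50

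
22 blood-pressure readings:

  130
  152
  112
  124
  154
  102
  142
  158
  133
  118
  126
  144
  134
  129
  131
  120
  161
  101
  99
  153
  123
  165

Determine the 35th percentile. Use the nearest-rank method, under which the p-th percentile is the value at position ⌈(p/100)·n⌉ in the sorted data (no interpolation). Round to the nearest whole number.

Sorted: 99, 101, 102, 112, 118, 120, 123, 124, 126, 129, 130, 131, 133, 134, 142, 144, 152, 153, 154, 158, 161, 165.
n = 22.
Position = ⌈35/100 · 22⌉ = ⌈7.7⌉ = 8.
The value at rank 8 is 124.

124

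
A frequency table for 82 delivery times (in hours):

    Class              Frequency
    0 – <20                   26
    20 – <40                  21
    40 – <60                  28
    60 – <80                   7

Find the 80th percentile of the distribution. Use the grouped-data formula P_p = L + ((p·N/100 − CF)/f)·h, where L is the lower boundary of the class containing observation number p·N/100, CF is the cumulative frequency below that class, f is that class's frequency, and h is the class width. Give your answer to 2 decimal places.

N = 82; target position k = 80/100 · 82 = 65.6.
Cumulative frequencies: 26, 47, 75, 82.
Observation 65.6 falls in the class 40 – <60.
L = 40, CF = 47, f = 28, h = 20.
P80 = 40 + ((65.6 − 47)/28)·20 = 40 + 13.2857 = 53.2857.

53.29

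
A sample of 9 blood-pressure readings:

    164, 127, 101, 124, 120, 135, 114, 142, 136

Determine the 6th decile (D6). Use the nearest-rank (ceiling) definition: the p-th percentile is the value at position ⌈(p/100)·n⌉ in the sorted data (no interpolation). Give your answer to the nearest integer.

135

Sorted: 101, 114, 120, 124, 127, 135, 136, 142, 164.
n = 9.
Position = ⌈60/100 · 9⌉ = ⌈5.4⌉ = 6.
The value at rank 6 is 135.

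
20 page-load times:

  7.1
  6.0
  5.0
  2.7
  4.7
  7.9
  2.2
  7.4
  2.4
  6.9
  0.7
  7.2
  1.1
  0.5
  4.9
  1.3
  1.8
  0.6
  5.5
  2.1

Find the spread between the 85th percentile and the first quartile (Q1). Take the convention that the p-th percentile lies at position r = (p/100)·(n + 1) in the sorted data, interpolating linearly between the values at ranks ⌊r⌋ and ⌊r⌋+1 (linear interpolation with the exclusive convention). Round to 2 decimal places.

Sorted: 0.5, 0.6, 0.7, 1.1, 1.3, 1.8, 2.1, 2.2, 2.4, 2.7, 4.7, 4.9, 5.0, 5.5, 6.0, 6.9, 7.1, 7.2, 7.4, 7.9.
n = 20.
P25: r = 5.25; ranks 5–6 are 1.3, 1.8; interpolating gives 1.425.
P85: r = 17.85; ranks 17–18 are 7.1, 7.2; interpolating gives 7.185.
Difference: 7.185 − 1.425 = 5.76.

5.76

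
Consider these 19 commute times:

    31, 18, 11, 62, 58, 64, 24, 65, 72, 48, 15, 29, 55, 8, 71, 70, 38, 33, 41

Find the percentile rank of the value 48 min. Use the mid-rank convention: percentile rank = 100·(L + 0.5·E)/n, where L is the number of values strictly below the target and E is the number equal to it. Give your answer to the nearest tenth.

Sorted: 8, 11, 15, 18, 24, 29, 31, 33, 38, 41, 48, 55, 58, 62, 64, 65, 70, 71, 72.
Count below 48: L = 10; count equal: E = 1; n = 19.
Percentile rank = 100·(10 + 0.5·1)/19 = 100·10.5/19 = 55.26.

55.3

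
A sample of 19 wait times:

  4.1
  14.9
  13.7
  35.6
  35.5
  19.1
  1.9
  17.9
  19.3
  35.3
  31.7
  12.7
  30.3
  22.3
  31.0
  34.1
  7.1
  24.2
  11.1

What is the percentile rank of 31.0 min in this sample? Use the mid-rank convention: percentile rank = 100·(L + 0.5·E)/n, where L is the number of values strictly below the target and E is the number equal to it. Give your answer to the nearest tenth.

Sorted: 1.9, 4.1, 7.1, 11.1, 12.7, 13.7, 14.9, 17.9, 19.1, 19.3, 22.3, 24.2, 30.3, 31.0, 31.7, 34.1, 35.3, 35.5, 35.6.
Count below 31.0: L = 13; count equal: E = 1; n = 19.
Percentile rank = 100·(13 + 0.5·1)/19 = 100·13.5/19 = 71.05.

71.1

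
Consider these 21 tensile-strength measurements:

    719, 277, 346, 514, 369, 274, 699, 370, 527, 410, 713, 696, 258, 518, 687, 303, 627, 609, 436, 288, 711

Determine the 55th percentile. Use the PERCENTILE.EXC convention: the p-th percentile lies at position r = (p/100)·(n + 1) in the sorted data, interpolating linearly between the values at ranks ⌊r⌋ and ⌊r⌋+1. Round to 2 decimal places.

518.90

Sorted: 258, 274, 277, 288, 303, 346, 369, 370, 410, 436, 514, 518, 527, 609, 627, 687, 696, 699, 711, 713, 719.
n = 21.
r = (55/100)·(21 + 1) = 12.1.
Rank 12 is 518 and rank 13 is 527.
Interpolate: 518 + 0.1·(527 − 518) = 518 + 0.1·9 = 518.9.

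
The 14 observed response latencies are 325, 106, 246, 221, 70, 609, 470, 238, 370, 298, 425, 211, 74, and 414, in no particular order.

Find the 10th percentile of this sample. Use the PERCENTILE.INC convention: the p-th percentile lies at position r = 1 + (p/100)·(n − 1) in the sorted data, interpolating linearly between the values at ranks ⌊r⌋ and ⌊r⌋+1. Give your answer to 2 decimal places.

Sorted: 70, 74, 106, 211, 221, 238, 246, 298, 325, 370, 414, 425, 470, 609.
n = 14.
r = 1 + (10/100)·(14 − 1) = 1 + 1.3 = 2.3.
Rank 2 is 74 and rank 3 is 106.
Interpolate: 74 + 0.3·(106 − 74) = 74 + 0.3·32 = 83.6.

83.60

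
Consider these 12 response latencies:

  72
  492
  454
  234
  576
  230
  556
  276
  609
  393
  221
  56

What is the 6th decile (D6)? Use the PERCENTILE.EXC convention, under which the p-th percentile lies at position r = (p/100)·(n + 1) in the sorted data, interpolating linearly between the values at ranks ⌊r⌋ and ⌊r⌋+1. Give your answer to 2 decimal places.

Sorted: 56, 72, 221, 230, 234, 276, 393, 454, 492, 556, 576, 609.
n = 12.
r = (60/100)·(12 + 1) = 7.8.
Rank 7 is 393 and rank 8 is 454.
Interpolate: 393 + 0.8·(454 − 393) = 393 + 0.8·61 = 441.8.

441.80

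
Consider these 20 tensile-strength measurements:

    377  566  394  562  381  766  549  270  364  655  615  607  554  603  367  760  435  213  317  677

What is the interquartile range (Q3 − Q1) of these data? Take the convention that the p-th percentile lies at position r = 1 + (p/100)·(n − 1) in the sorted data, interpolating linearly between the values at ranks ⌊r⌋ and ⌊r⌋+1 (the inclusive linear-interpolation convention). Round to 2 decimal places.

Sorted: 213, 270, 317, 364, 367, 377, 381, 394, 435, 549, 554, 562, 566, 603, 607, 615, 655, 677, 760, 766.
n = 20.
P25: r = 5.75; ranks 5–6 are 367, 377; interpolating gives 374.5.
P75: r = 15.25; ranks 15–16 are 607, 615; interpolating gives 609.
Difference: 609 − 374.5 = 234.5.

234.50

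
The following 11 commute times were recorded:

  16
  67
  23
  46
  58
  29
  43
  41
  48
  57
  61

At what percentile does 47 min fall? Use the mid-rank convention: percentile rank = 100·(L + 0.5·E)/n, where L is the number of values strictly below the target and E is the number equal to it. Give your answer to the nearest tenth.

Sorted: 16, 23, 29, 41, 43, 46, 48, 57, 58, 61, 67.
Count below 47: L = 6; count equal: E = 0; n = 11.
Percentile rank = 100·(6 + 0.5·0)/11 = 100·6/11 = 54.55.

54.5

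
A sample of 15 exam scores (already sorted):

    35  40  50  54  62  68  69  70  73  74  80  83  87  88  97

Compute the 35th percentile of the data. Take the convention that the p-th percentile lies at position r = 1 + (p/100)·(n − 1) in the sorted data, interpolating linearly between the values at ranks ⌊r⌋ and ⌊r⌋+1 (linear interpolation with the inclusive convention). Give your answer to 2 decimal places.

67.40

n = 15.
r = 1 + (35/100)·(15 − 1) = 1 + 4.9 = 5.9.
Rank 5 is 62 and rank 6 is 68.
Interpolate: 62 + 0.9·(68 − 62) = 62 + 0.9·6 = 67.4.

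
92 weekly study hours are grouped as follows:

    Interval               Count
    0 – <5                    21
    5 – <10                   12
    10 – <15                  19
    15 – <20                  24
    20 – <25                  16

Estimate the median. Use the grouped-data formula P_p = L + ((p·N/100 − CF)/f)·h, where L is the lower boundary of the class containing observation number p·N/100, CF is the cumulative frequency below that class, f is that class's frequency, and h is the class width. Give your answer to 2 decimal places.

13.42

N = 92; target position k = 50/100 · 92 = 46.
Cumulative frequencies: 21, 33, 52, 76, 92.
Observation 46 falls in the class 10 – <15.
L = 10, CF = 33, f = 19, h = 5.
P50 = 10 + ((46 − 33)/19)·5 = 10 + 3.42105 = 13.4211.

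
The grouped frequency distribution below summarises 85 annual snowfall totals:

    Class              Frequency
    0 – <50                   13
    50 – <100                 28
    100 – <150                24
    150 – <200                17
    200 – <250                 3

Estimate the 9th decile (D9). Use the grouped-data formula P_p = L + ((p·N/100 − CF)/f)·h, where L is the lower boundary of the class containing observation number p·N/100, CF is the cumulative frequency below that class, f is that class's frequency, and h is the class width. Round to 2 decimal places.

183.82

N = 85; target position k = 90/100 · 85 = 76.5.
Cumulative frequencies: 13, 41, 65, 82, 85.
Observation 76.5 falls in the class 150 – <200.
L = 150, CF = 65, f = 17, h = 50.
P90 = 150 + ((76.5 − 65)/17)·50 = 150 + 33.8235 = 183.824.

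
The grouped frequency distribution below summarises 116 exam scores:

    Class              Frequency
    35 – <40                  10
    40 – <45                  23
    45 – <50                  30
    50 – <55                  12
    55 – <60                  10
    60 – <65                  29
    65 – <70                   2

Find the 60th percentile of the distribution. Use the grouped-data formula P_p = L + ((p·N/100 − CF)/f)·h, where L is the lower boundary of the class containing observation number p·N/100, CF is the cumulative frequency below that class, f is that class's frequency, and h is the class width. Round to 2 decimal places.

52.75

N = 116; target position k = 60/100 · 116 = 69.6.
Cumulative frequencies: 10, 33, 63, 75, 85, 114, 116.
Observation 69.6 falls in the class 50 – <55.
L = 50, CF = 63, f = 12, h = 5.
P60 = 50 + ((69.6 − 63)/12)·5 = 50 + 2.75 = 52.75.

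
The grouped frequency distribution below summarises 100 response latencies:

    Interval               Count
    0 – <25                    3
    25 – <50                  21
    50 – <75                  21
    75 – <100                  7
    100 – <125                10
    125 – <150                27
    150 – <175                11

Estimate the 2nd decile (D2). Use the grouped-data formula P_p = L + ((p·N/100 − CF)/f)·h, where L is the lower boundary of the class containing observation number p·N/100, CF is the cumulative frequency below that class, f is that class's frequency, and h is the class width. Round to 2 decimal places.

45.24

N = 100; target position k = 20/100 · 100 = 20.
Cumulative frequencies: 3, 24, 45, 52, 62, 89, 100.
Observation 20 falls in the class 25 – <50.
L = 25, CF = 3, f = 21, h = 25.
P20 = 25 + ((20 − 3)/21)·25 = 25 + 20.2381 = 45.2381.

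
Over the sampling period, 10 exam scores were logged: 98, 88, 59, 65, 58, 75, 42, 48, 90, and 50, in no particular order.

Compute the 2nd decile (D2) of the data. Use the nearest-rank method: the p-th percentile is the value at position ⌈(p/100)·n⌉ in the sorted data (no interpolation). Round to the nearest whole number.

Sorted: 42, 48, 50, 58, 59, 65, 75, 88, 90, 98.
n = 10.
Position = ⌈20/100 · 10⌉ = ⌈2⌉ = 2.
The value at rank 2 is 48.

48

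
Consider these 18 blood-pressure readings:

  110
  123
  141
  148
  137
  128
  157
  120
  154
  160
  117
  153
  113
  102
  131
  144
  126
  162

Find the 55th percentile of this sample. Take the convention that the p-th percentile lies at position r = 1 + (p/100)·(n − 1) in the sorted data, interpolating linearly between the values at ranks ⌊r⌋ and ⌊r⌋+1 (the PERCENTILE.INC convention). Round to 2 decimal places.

138.40

Sorted: 102, 110, 113, 117, 120, 123, 126, 128, 131, 137, 141, 144, 148, 153, 154, 157, 160, 162.
n = 18.
r = 1 + (55/100)·(18 − 1) = 1 + 9.35 = 10.35.
Rank 10 is 137 and rank 11 is 141.
Interpolate: 137 + 0.35·(141 − 137) = 137 + 0.35·4 = 138.4.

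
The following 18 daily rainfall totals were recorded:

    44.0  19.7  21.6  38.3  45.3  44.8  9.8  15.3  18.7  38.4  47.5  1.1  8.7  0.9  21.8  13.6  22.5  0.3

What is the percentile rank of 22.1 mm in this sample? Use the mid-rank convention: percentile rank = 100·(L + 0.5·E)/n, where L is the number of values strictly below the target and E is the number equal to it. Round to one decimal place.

Sorted: 0.3, 0.9, 1.1, 8.7, 9.8, 13.6, 15.3, 18.7, 19.7, 21.6, 21.8, 22.5, 38.3, 38.4, 44.0, 44.8, 45.3, 47.5.
Count below 22.1: L = 11; count equal: E = 0; n = 18.
Percentile rank = 100·(11 + 0.5·0)/18 = 100·11/18 = 61.11.

61.1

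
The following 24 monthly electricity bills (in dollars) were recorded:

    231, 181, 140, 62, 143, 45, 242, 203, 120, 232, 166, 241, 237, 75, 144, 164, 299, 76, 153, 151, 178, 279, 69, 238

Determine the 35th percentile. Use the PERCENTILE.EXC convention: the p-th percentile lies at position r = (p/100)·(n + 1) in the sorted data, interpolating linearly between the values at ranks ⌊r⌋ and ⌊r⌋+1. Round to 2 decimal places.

Sorted: 45, 62, 69, 75, 76, 120, 140, 143, 144, 151, 153, 164, 166, 178, 181, 203, 231, 232, 237, 238, 241, 242, 279, 299.
n = 24.
r = (35/100)·(24 + 1) = 8.75.
Rank 8 is 143 and rank 9 is 144.
Interpolate: 143 + 0.75·(144 − 143) = 143 + 0.75·1 = 143.75.

143.75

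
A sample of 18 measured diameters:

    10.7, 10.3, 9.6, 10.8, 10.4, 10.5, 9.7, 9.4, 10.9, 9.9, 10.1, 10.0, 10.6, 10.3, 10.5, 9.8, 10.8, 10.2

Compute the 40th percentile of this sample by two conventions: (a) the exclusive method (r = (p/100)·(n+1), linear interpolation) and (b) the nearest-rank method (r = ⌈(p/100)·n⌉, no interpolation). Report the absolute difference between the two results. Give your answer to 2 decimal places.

Sorted: 9.4, 9.6, 9.7, 9.8, 9.9, 10.0, 10.1, 10.2, 10.3, 10.3, 10.4, 10.5, 10.5, 10.6, 10.7, 10.8, 10.8, 10.9.
n = 18.
(a) r = 7.6; between ranks 7 (10.1) and 8 (10.2): 10.16.
(b) the nearest-rank method: rank 8 → 10.2.
|10.16 − 10.2| = 0.04.

0.04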